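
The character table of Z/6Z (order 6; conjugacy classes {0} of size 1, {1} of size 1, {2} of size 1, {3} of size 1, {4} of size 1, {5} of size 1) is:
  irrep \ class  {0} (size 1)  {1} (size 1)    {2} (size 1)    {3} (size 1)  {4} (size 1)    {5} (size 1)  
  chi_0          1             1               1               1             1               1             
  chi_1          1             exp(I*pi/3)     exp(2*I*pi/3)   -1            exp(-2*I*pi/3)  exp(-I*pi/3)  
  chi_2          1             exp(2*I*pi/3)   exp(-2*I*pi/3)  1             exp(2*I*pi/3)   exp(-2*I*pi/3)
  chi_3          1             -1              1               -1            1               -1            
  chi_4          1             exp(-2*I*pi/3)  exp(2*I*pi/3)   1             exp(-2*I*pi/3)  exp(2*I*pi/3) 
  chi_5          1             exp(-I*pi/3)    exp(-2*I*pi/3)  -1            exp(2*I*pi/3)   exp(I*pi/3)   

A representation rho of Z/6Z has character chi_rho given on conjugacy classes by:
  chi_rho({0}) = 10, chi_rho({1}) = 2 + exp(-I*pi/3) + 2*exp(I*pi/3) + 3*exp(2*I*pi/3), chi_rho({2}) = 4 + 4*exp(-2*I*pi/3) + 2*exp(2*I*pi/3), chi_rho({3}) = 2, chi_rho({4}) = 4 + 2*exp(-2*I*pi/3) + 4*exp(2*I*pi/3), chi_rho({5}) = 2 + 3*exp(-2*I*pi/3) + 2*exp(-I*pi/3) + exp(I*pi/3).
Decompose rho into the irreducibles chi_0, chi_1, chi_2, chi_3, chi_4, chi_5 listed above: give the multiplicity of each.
Multiplicities: chi_0: 3, chi_1: 2, chi_2: 3, chi_3: 1, chi_4: 0, chi_5: 1.

Why: Use <chi_rho, chi> = (1/|G|) sum_C |C| * chi_rho(C) * conj(chi(C)) with |G| = 6 for each irreducible chi in the table:
  <chi_rho, chi_0> = (1/6)[1*(10)*conj(1) + 1*(2 + exp(-I*pi/3) + 2*exp(I*pi/3) + 3*exp(2*I*pi/3))*conj(1) + 1*(4 + 4*exp(-2*I*pi/3) + 2*exp(2*I*pi/3))*conj(1) + 1*(2)*conj(1) + 1*(4 + 2*exp(-2*I*pi/3) + 4*exp(2*I*pi/3))*conj(1) + 1*(2 + 3*exp(-2*I*pi/3) + 2*exp(-I*pi/3) + exp(I*pi/3))*conj(1)]
      = (1/6)[(10) + (2 + exp(-I*pi/3) + 2*exp(I*pi/3) + 3*exp(2*I*pi/3)) + (4 + 4*exp(-2*I*pi/3) + 2*exp(2*I*pi/3)) + (2) + (4 + 2*exp(-2*I*pi/3) + 4*exp(2*I*pi/3)) + (2 + 3*exp(-2*I*pi/3) + 2*exp(-I*pi/3) + exp(I*pi/3))] = 18/6 = 3
  <chi_rho, chi_1> = (1/6)[1*(10)*conj(1) + 1*(2 + exp(-I*pi/3) + 2*exp(I*pi/3) + 3*exp(2*I*pi/3))*conj(exp(I*pi/3)) + 1*(4 + 4*exp(-2*I*pi/3) + 2*exp(2*I*pi/3))*conj(exp(2*I*pi/3)) + 1*(2)*conj(-1) + 1*(4 + 2*exp(-2*I*pi/3) + 4*exp(2*I*pi/3))*conj(exp(-2*I*pi/3)) + 1*(2 + 3*exp(-2*I*pi/3) + 2*exp(-I*pi/3) + exp(I*pi/3))*conj(exp(-I*pi/3))]
      = (1/6)[(10) + (4) + (-2) + (-2) + (-2) + (4)] = 12/6 = 2
  <chi_rho, chi_2> = (1/6)[1*(10)*conj(1) + 1*(2 + exp(-I*pi/3) + 2*exp(I*pi/3) + 3*exp(2*I*pi/3))*conj(exp(2*I*pi/3)) + 1*(4 + 4*exp(-2*I*pi/3) + 2*exp(2*I*pi/3))*conj(exp(-2*I*pi/3)) + 1*(2)*conj(1) + 1*(4 + 2*exp(-2*I*pi/3) + 4*exp(2*I*pi/3))*conj(exp(2*I*pi/3)) + 1*(2 + 3*exp(-2*I*pi/3) + 2*exp(-I*pi/3) + exp(I*pi/3))*conj(exp(-2*I*pi/3))]
      = (1/6)[(10) + (2 + 2*exp(-2*I*pi/3) + 2*exp(-I*pi/3)) + (4 + 2*exp(-2*I*pi/3) + 4*exp(2*I*pi/3)) + (2) + (4 + 4*exp(-2*I*pi/3) + 2*exp(2*I*pi/3)) + (2 + 2*exp(2*I*pi/3) + 2*exp(I*pi/3))] = 18/6 = 3
  <chi_rho, chi_3> = (1/6)[1*(10)*conj(1) + 1*(2 + exp(-I*pi/3) + 2*exp(I*pi/3) + 3*exp(2*I*pi/3))*conj(-1) + 1*(4 + 4*exp(-2*I*pi/3) + 2*exp(2*I*pi/3))*conj(1) + 1*(2)*conj(-1) + 1*(4 + 2*exp(-2*I*pi/3) + 4*exp(2*I*pi/3))*conj(1) + 1*(2 + 3*exp(-2*I*pi/3) + 2*exp(-I*pi/3) + exp(I*pi/3))*conj(-1)]
      = (1/6)[(10) + (-2 - 3*exp(2*I*pi/3) - 2*exp(I*pi/3) - exp(-I*pi/3)) + (4 + 4*exp(-2*I*pi/3) + 2*exp(2*I*pi/3)) + (-2) + (4 + 2*exp(-2*I*pi/3) + 4*exp(2*I*pi/3)) + (-2 - exp(I*pi/3) - 2*exp(-I*pi/3) - 3*exp(-2*I*pi/3))] = 6/6 = 1
  <chi_rho, chi_4> = (1/6)[1*(10)*conj(1) + 1*(2 + exp(-I*pi/3) + 2*exp(I*pi/3) + 3*exp(2*I*pi/3))*conj(exp(-2*I*pi/3)) + 1*(4 + 4*exp(-2*I*pi/3) + 2*exp(2*I*pi/3))*conj(exp(2*I*pi/3)) + 1*(2)*conj(1) + 1*(4 + 2*exp(-2*I*pi/3) + 4*exp(2*I*pi/3))*conj(exp(-2*I*pi/3)) + 1*(2 + 3*exp(-2*I*pi/3) + 2*exp(-I*pi/3) + exp(I*pi/3))*conj(exp(2*I*pi/3))]
      = (1/6)[(10) + (-4) + (-2) + (2) + (-2) + (-4)] = 0/6 = 0
  <chi_rho, chi_5> = (1/6)[1*(10)*conj(1) + 1*(2 + exp(-I*pi/3) + 2*exp(I*pi/3) + 3*exp(2*I*pi/3))*conj(exp(-I*pi/3)) + 1*(4 + 4*exp(-2*I*pi/3) + 2*exp(2*I*pi/3))*conj(exp(-2*I*pi/3)) + 1*(2)*conj(-1) + 1*(4 + 2*exp(-2*I*pi/3) + 4*exp(2*I*pi/3))*conj(exp(2*I*pi/3)) + 1*(2 + 3*exp(-2*I*pi/3) + 2*exp(-I*pi/3) + exp(I*pi/3))*conj(exp(I*pi/3))]
      = (1/6)[(10) + (-2 + 2*exp(2*I*pi/3) + 2*exp(I*pi/3)) + (4 + 2*exp(-2*I*pi/3) + 4*exp(2*I*pi/3)) + (-2) + (4 + 4*exp(-2*I*pi/3) + 2*exp(2*I*pi/3)) + (-2 + 2*exp(-2*I*pi/3) + 2*exp(-I*pi/3))] = 6/6 = 1
(Exp terms are combined using exp(i*s)*conj(exp(i*t)) = exp(i*(s-t)), and sums of them are collapsed using the identity that for every m > 1 the m distinct m-th roots of unity sum to 0, e.g. 1 + exp(2*I*pi/3) + exp(-2*I*pi/3) = 0.)
Dimension check: dim(rho) = sum (mult * dim) = 3*1 + 2*1 + 3*1 + 1*1 + 0*1 + 1*1 = 10 = chi_rho(e) = 10.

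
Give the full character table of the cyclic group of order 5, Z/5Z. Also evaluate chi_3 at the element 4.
Character table of Z/5Z (irreps indexed chi_0,...,chi_4 with chi_k(m) = zeta_5^(k*m), zeta_5 = exp(2*pi*i/5)):
  irrep \ class  {0} (size 1)  {1} (size 1)    {2} (size 1)    {3} (size 1)    {4} (size 1)  
  chi_0          1             1               1               1               1             
  chi_1          1             exp(2*I*pi/5)   exp(4*I*pi/5)   exp(-4*I*pi/5)  exp(-2*I*pi/5)
  chi_2          1             exp(4*I*pi/5)   exp(-2*I*pi/5)  exp(2*I*pi/5)   exp(-4*I*pi/5)
  chi_3          1             exp(-4*I*pi/5)  exp(2*I*pi/5)   exp(-2*I*pi/5)  exp(4*I*pi/5) 
  chi_4          1             exp(-2*I*pi/5)  exp(-4*I*pi/5)  exp(4*I*pi/5)   exp(2*I*pi/5) 

Spot check: chi_3(4) = zeta_5^(3*4) = zeta_5^12 = exp(4*I*pi/5).

Solution. Z/5Z is abelian, so all 5 irreducible complex representations are 1-dimensional. They are given by chi_k(m) = zeta_5^(k*m) for k = 0,...,4. Row orthogonality: sum_m chi_k(m) conj(chi_l(m)) = 5 * [k = l].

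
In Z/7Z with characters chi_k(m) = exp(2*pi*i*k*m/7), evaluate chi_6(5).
chi_6(5) = zeta_7^30 = exp(4*I*pi/7)

Details: chi_6(5) = zeta_7^(6*5) = zeta_7^30. Since zeta_7^7 = 1, this equals zeta_7^2 = exp(2*pi*i*2/7) = exp(4*I*pi/7).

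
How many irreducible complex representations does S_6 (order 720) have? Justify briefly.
11

Derivation: The number of irreducible complex representations of a finite group equals its number of conjugacy classes. Conjugacy classes in S_6 correspond to cycle types, i.e. partitions of 6; there are p(6) = 11 of them, so S_6 (order 720) has exactly 11 irreducible complex representations.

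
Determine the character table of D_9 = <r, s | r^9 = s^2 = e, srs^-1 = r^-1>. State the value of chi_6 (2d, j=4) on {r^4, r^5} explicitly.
Conjugacy classes: {e} of size 1, {r^1, r^8} of size 2, {r^2, r^7} of size 2, {r^3, r^6} of size 2, {r^4, r^5} of size 2, {s, sr, ..., sr^8} of size 9.
Character table:
  irrep \ class              {e} (size 1)  {r^1, r^8} (size 2)  {r^2, r^7} (size 2)  {r^3, r^6} (size 2)  {r^4, r^5} (size 2)  {s, sr, ..., sr^8} (size 9)
  chi_1 (triv)               1             1                    1                    1                    1                    1                          
  chi_2 (sign: r->1, s->-1)  1             1                    1                    1                    1                    -1                         
  chi_3 (2d, j=1)            2             2*cos(2*pi/9)        2*cos(4*pi/9)        -1                   -2*cos(pi/9)         0                          
  chi_4 (2d, j=2)            2             2*cos(4*pi/9)        -2*cos(pi/9)         -1                   2*cos(2*pi/9)        0                          
  chi_5 (2d, j=3)            2             -1                   -1                   2                    -1                   0                          
  chi_6 (2d, j=4)            2             -2*cos(pi/9)         2*cos(2*pi/9)        -1                   2*cos(4*pi/9)        0                          

Spot check: chi_6 (2d, j=4) on {r^4, r^5} = 2*cos(4*pi/9).

Derivation: D_9 has order 2*9 = 18 with 6 conjugacy classes, hence 6 irreducibles. Sum of squared dims 1 + 1 + 4 + 4 + 4 + 4 = 18 = |G|. Linear characters come from the abelianisation; the 2-dimensional irreps have character r^k -> 2*cos(2*pi*j*k/9), reflections -> 0.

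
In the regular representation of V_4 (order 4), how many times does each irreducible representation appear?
Each irreducible V_i of dimension d_i appears with multiplicity d_i, i.e. rho_reg = (direct sum over all irreducibles V_i) d_i V_i. The irreducible dimensions for V_4 are 1, 1, 1, 1: 4 irreducibles of dimension 1, each with multiplicity 1. Total dimension 4*1*1 = 4 = |G|.

General theorem: in the regular representation of a finite group G, each irreducible appears with multiplicity equal to its dimension. Check: dim(rho_reg) = sum d_i^2 = 1 + 1 + 1 + 1 = 4 = |G|.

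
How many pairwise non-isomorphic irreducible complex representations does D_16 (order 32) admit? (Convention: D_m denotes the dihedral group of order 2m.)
11

Solution. The number of irreducible complex representations of a finite group equals its number of conjugacy classes. D_16 has 11 conjugacy classes (n/2 + 3 for n even), so D_16 (order 32) has exactly 11 irreducible complex representations.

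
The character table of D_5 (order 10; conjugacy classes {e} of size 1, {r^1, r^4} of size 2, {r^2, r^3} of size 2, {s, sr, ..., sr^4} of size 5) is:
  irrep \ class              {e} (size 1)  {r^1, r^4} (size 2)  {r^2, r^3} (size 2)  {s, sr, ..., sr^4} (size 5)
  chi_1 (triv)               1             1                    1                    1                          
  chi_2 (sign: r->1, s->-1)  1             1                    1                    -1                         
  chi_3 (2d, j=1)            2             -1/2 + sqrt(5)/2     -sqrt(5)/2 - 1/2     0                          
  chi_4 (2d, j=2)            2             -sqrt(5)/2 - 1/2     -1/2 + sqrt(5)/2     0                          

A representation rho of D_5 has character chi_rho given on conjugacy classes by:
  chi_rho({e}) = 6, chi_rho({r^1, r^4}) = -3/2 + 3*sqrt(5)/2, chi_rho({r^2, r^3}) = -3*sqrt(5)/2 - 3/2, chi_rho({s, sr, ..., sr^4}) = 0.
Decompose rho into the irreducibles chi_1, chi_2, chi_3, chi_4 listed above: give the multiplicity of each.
Multiplicities: chi_1: 0, chi_2: 0, chi_3: 3, chi_4: 0.

Explanation: Use <chi_rho, chi> = (1/|G|) sum_C |C| * chi_rho(C) * conj(chi(C)) with |G| = 10 for each irreducible chi in the table:
  <chi_rho, chi_1> = (1/10)[1*(6)*conj(1) + 2*(-3/2 + 3*sqrt(5)/2)*conj(1) + 2*(-3*sqrt(5)/2 - 3/2)*conj(1) + 5*(0)*conj(1)]
      = (1/10)[(6) + (-3 + 3*sqrt(5)) + (-3*sqrt(5) - 3) + (0)] = 0/10 = 0
  <chi_rho, chi_2> = (1/10)[1*(6)*conj(1) + 2*(-3/2 + 3*sqrt(5)/2)*conj(1) + 2*(-3*sqrt(5)/2 - 3/2)*conj(1) + 5*(0)*conj(-1)]
      = (1/10)[(6) + (-3 + 3*sqrt(5)) + (-3*sqrt(5) - 3) + (0)] = 0/10 = 0
  <chi_rho, chi_3> = (1/10)[1*(6)*conj(2) + 2*(-3/2 + 3*sqrt(5)/2)*conj(-1/2 + sqrt(5)/2) + 2*(-3*sqrt(5)/2 - 3/2)*conj(-sqrt(5)/2 - 1/2) + 5*(0)*conj(0)]
      = (1/10)[(12) + (9 - 3*sqrt(5)) + (3*sqrt(5) + 9) + (0)] = 30/10 = 3
  <chi_rho, chi_4> = (1/10)[1*(6)*conj(2) + 2*(-3/2 + 3*sqrt(5)/2)*conj(-sqrt(5)/2 - 1/2) + 2*(-3*sqrt(5)/2 - 3/2)*conj(-1/2 + sqrt(5)/2) + 5*(0)*conj(0)]
      = (1/10)[(12) + (-6) + (-6) + (0)] = 0/10 = 0
Dimension check: dim(rho) = sum (mult * dim) = 0*1 + 0*1 + 3*2 + 0*2 = 6 = chi_rho(e) = 6.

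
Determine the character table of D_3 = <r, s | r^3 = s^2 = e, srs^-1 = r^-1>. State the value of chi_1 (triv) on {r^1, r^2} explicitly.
Conjugacy classes: {e} of size 1, {r^1, r^2} of size 2, {s, sr, ..., sr^2} of size 3.
Character table:
  irrep \ class              {e} (size 1)  {r^1, r^2} (size 2)  {s, sr, ..., sr^2} (size 3)
  chi_1 (triv)               1             1                    1                          
  chi_2 (sign: r->1, s->-1)  1             1                    -1                         
  chi_3 (2d, j=1)            2             -1                   0                          

Spot check: chi_1 (triv) on {r^1, r^2} = 1.

Justification: D_3 has order 2*3 = 6 with 3 conjugacy classes, hence 3 irreducibles. Sum of squared dims 1 + 1 + 4 = 6 = |G|. Linear characters come from the abelianisation; the 2-dimensional irreps have character r^k -> 2*cos(2*pi*j*k/3), reflections -> 0.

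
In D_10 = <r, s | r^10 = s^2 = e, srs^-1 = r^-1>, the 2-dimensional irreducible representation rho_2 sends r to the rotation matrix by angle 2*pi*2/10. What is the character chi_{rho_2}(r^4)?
chi_{rho_2}(r^4) = 2*cos(2*pi*2*4/10) = -1/2 + sqrt(5)/2

Why: rho_2(r^4) is rotation by angle 2*pi*2*4/10, whose trace is 2*cos(2*pi*2*4/10) = -1/2 + sqrt(5)/2.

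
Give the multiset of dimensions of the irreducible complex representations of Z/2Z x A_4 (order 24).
Dimensions: 1, 1, 1, 1, 1, 1, 3, 3

Reasoning: There are 8 irreducibles (= number of conjugacy classes). Their dimensions d_i satisfy sum d_i^2 = |G| = 24: 1 + 1 + 1 + 1 + 1 + 1 + 9 + 9 = 24. (For the product with Z/2Z: each of the 2 1-dim characters of Z/2Z tensors with each irrep of A_4, giving 2 copies of each A_4-dimension.)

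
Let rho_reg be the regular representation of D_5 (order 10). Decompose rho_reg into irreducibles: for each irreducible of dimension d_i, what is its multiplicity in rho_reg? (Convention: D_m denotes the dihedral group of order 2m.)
Each irreducible V_i of dimension d_i appears with multiplicity d_i, i.e. rho_reg = (direct sum over all irreducibles V_i) d_i V_i. The irreducible dimensions for D_5 are 1, 1, 2, 2: 2 irreducibles of dimension 1, each with multiplicity 1; 2 irreducibles of dimension 2, each with multiplicity 2. Total dimension 2*1*1 + 2*2*2 = 10 = |G|.

General theorem: in the regular representation of a finite group G, each irreducible appears with multiplicity equal to its dimension. Check: dim(rho_reg) = sum d_i^2 = 1 + 1 + 4 + 4 = 10 = |G|.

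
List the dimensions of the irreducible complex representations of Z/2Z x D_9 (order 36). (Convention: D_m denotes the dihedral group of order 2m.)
Dimensions: 1, 1, 1, 1, 2, 2, 2, 2, 2, 2, 2, 2

There are 12 irreducibles (= number of conjugacy classes). Their dimensions d_i satisfy sum d_i^2 = |G| = 36: 1 + 1 + 1 + 1 + 4 + 4 + 4 + 4 + 4 + 4 + 4 + 4 = 36. (For the product with Z/2Z: each of the 2 1-dim characters of Z/2Z tensors with each irrep of D_9, giving 2 copies of each D_9-dimension.)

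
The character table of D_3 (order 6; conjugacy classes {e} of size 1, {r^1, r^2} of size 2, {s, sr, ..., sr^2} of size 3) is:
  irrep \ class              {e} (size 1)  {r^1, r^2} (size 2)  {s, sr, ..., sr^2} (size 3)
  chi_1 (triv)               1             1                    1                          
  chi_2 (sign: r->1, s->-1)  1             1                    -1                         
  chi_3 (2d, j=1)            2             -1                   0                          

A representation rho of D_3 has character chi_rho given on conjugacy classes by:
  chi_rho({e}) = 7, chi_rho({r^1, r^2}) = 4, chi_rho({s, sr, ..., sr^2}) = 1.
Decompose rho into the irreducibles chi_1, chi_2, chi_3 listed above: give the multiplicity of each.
Multiplicities: chi_1: 3, chi_2: 2, chi_3: 1.

Reasoning: Use <chi_rho, chi> = (1/|G|) sum_C |C| * chi_rho(C) * conj(chi(C)) with |G| = 6 for each irreducible chi in the table:
  <chi_rho, chi_1> = (1/6)[1*(7)*conj(1) + 2*(4)*conj(1) + 3*(1)*conj(1)]
      = (1/6)[(7) + (8) + (3)] = 18/6 = 3
  <chi_rho, chi_2> = (1/6)[1*(7)*conj(1) + 2*(4)*conj(1) + 3*(1)*conj(-1)]
      = (1/6)[(7) + (8) + (-3)] = 12/6 = 2
  <chi_rho, chi_3> = (1/6)[1*(7)*conj(2) + 2*(4)*conj(-1) + 3*(1)*conj(0)]
      = (1/6)[(14) + (-8) + (0)] = 6/6 = 1
Dimension check: dim(rho) = sum (mult * dim) = 3*1 + 2*1 + 1*2 = 7 = chi_rho(e) = 7.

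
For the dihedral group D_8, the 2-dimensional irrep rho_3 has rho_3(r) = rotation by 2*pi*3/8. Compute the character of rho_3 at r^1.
chi_{rho_3}(r^1) = 2*cos(2*pi*3*1/8) = -sqrt(2)

Solution. rho_3(r^1) is rotation by angle 2*pi*3*1/8, whose trace is 2*cos(2*pi*3*1/8) = -sqrt(2).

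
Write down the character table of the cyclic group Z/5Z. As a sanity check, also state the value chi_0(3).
Character table of Z/5Z (irreps indexed chi_0,...,chi_4 with chi_k(m) = zeta_5^(k*m), zeta_5 = exp(2*pi*i/5)):
  irrep \ class  {0} (size 1)  {1} (size 1)    {2} (size 1)    {3} (size 1)    {4} (size 1)  
  chi_0          1             1               1               1               1             
  chi_1          1             exp(2*I*pi/5)   exp(4*I*pi/5)   exp(-4*I*pi/5)  exp(-2*I*pi/5)
  chi_2          1             exp(4*I*pi/5)   exp(-2*I*pi/5)  exp(2*I*pi/5)   exp(-4*I*pi/5)
  chi_3          1             exp(-4*I*pi/5)  exp(2*I*pi/5)   exp(-2*I*pi/5)  exp(4*I*pi/5) 
  chi_4          1             exp(-2*I*pi/5)  exp(-4*I*pi/5)  exp(4*I*pi/5)   exp(2*I*pi/5) 

Spot check: chi_0(3) = zeta_5^(0*3) = zeta_5^0 = 1.

Reasoning: Z/5Z is abelian, so all 5 irreducible complex representations are 1-dimensional. They are given by chi_k(m) = zeta_5^(k*m) for k = 0,...,4. Row orthogonality: sum_m chi_k(m) conj(chi_l(m)) = 5 * [k = l].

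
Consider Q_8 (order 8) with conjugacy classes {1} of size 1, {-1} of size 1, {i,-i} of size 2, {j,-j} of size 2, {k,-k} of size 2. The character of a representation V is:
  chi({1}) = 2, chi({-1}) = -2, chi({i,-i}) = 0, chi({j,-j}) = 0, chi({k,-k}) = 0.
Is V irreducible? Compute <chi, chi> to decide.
Irreducible: <chi, chi> = 1.

Proof sketch: <chi, chi> = (1/|G|) sum_C |C| * |chi(C)|^2 = (1/8)[1*|2|^2 + 1*|-2|^2 + 2*|0|^2 + 2*|0|^2 + 2*|0|^2]
  = (1/8)[(4) + (4) + (0) + (0) + (0)] = 8/8 = 1.
A character is irreducible iff <chi, chi> = 1, so this representation is irreducible.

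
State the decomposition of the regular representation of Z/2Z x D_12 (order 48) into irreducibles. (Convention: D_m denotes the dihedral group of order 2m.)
Each irreducible V_i of dimension d_i appears with multiplicity d_i, i.e. rho_reg = (direct sum over all irreducibles V_i) d_i V_i. The irreducible dimensions for Z/2Z x D_12 are 1, 1, 1, 1, 1, 1, 1, 1, 2, 2, 2, 2, 2, 2, 2, 2, 2, 2: 8 irreducibles of dimension 1, each with multiplicity 1; 10 irreducibles of dimension 2, each with multiplicity 2. Total dimension 8*1*1 + 10*2*2 = 48 = |G|.

General theorem: in the regular representation of a finite group G, each irreducible appears with multiplicity equal to its dimension. Check: dim(rho_reg) = sum d_i^2 = 1 + 1 + 1 + 1 + 1 + 1 + 1 + 1 + 4 + 4 + 4 + 4 + 4 + 4 + 4 + 4 + 4 + 4 = 48 = |G|.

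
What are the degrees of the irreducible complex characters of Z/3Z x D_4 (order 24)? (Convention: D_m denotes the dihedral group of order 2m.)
Dimensions: 1, 1, 1, 1, 1, 1, 1, 1, 1, 1, 1, 1, 2, 2, 2

Derivation: There are 15 irreducibles (= number of conjugacy classes). Their dimensions d_i satisfy sum d_i^2 = |G| = 24: 1 + 1 + 1 + 1 + 1 + 1 + 1 + 1 + 1 + 1 + 1 + 1 + 4 + 4 + 4 = 24. (For the product with Z/3Z: each of the 3 1-dim characters of Z/3Z tensors with each irrep of D_4, giving 3 copies of each D_4-dimension.)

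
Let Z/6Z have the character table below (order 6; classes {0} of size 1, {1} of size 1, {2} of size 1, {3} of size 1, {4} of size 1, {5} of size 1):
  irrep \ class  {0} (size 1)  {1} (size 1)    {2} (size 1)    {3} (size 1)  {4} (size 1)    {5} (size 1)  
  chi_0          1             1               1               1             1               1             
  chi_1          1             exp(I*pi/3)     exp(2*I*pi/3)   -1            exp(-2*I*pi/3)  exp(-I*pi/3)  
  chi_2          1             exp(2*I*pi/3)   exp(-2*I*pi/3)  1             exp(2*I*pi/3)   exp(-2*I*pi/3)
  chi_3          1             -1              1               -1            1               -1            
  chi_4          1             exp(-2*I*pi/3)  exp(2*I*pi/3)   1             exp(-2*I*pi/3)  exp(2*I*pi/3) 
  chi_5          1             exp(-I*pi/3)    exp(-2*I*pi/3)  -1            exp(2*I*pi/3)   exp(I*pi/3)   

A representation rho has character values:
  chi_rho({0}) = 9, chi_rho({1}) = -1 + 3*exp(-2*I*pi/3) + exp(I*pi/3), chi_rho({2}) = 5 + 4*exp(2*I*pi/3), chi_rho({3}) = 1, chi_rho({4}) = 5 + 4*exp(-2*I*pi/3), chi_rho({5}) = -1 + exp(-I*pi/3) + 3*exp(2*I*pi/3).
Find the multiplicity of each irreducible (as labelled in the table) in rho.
Multiplicities: chi_0: 2, chi_1: 1, chi_2: 0, chi_3: 3, chi_4: 3, chi_5: 0.

Why: Use <chi_rho, chi> = (1/|G|) sum_C |C| * chi_rho(C) * conj(chi(C)) with |G| = 6 for each irreducible chi in the table:
  <chi_rho, chi_0> = (1/6)[1*(9)*conj(1) + 1*(-1 + 3*exp(-2*I*pi/3) + exp(I*pi/3))*conj(1) + 1*(5 + 4*exp(2*I*pi/3))*conj(1) + 1*(1)*conj(1) + 1*(5 + 4*exp(-2*I*pi/3))*conj(1) + 1*(-1 + exp(-I*pi/3) + 3*exp(2*I*pi/3))*conj(1)]
      = (1/6)[(9) + (-1 + 3*exp(-2*I*pi/3) + exp(I*pi/3)) + (5 + 4*exp(2*I*pi/3)) + (1) + (5 + 4*exp(-2*I*pi/3)) + (-1 + exp(-I*pi/3) + 3*exp(2*I*pi/3))] = 12/6 = 2
  <chi_rho, chi_1> = (1/6)[1*(9)*conj(1) + 1*(-1 + 3*exp(-2*I*pi/3) + exp(I*pi/3))*conj(exp(I*pi/3)) + 1*(5 + 4*exp(2*I*pi/3))*conj(exp(2*I*pi/3)) + 1*(1)*conj(-1) + 1*(5 + 4*exp(-2*I*pi/3))*conj(exp(-2*I*pi/3)) + 1*(-1 + exp(-I*pi/3) + 3*exp(2*I*pi/3))*conj(exp(-I*pi/3))]
      = (1/6)[(9) + (-2 - exp(-I*pi/3)) + (4 + 5*exp(-2*I*pi/3)) + (-1) + (4 + 5*exp(2*I*pi/3)) + (-2 - exp(I*pi/3))] = 6/6 = 1
  <chi_rho, chi_2> = (1/6)[1*(9)*conj(1) + 1*(-1 + 3*exp(-2*I*pi/3) + exp(I*pi/3))*conj(exp(2*I*pi/3)) + 1*(5 + 4*exp(2*I*pi/3))*conj(exp(-2*I*pi/3)) + 1*(1)*conj(1) + 1*(5 + 4*exp(-2*I*pi/3))*conj(exp(2*I*pi/3)) + 1*(-1 + exp(-I*pi/3) + 3*exp(2*I*pi/3))*conj(exp(-2*I*pi/3))]
      = (1/6)[(9) + (exp(-I*pi/3) - exp(-2*I*pi/3) + 3*exp(2*I*pi/3)) + (4*exp(-2*I*pi/3) + 5*exp(2*I*pi/3)) + (1) + (5*exp(-2*I*pi/3) + 4*exp(2*I*pi/3)) + (3*exp(-2*I*pi/3) - exp(2*I*pi/3) + exp(I*pi/3))] = 0/6 = 0
  <chi_rho, chi_3> = (1/6)[1*(9)*conj(1) + 1*(-1 + 3*exp(-2*I*pi/3) + exp(I*pi/3))*conj(-1) + 1*(5 + 4*exp(2*I*pi/3))*conj(1) + 1*(1)*conj(-1) + 1*(5 + 4*exp(-2*I*pi/3))*conj(1) + 1*(-1 + exp(-I*pi/3) + 3*exp(2*I*pi/3))*conj(-1)]
      = (1/6)[(9) + (1 - exp(I*pi/3) - 3*exp(-2*I*pi/3)) + (5 + 4*exp(2*I*pi/3)) + (-1) + (5 + 4*exp(-2*I*pi/3)) + (1 - 3*exp(2*I*pi/3) - exp(-I*pi/3))] = 18/6 = 3
  <chi_rho, chi_4> = (1/6)[1*(9)*conj(1) + 1*(-1 + 3*exp(-2*I*pi/3) + exp(I*pi/3))*conj(exp(-2*I*pi/3)) + 1*(5 + 4*exp(2*I*pi/3))*conj(exp(2*I*pi/3)) + 1*(1)*conj(1) + 1*(5 + 4*exp(-2*I*pi/3))*conj(exp(-2*I*pi/3)) + 1*(-1 + exp(-I*pi/3) + 3*exp(2*I*pi/3))*conj(exp(2*I*pi/3))]
      = (1/6)[(9) + (2 - exp(2*I*pi/3)) + (4 + 5*exp(-2*I*pi/3)) + (1) + (4 + 5*exp(2*I*pi/3)) + (2 - exp(-2*I*pi/3))] = 18/6 = 3
  <chi_rho, chi_5> = (1/6)[1*(9)*conj(1) + 1*(-1 + 3*exp(-2*I*pi/3) + exp(I*pi/3))*conj(exp(-I*pi/3)) + 1*(5 + 4*exp(2*I*pi/3))*conj(exp(-2*I*pi/3)) + 1*(1)*conj(-1) + 1*(5 + 4*exp(-2*I*pi/3))*conj(exp(2*I*pi/3)) + 1*(-1 + exp(-I*pi/3) + 3*exp(2*I*pi/3))*conj(exp(I*pi/3))]
      = (1/6)[(9) + (3*exp(-I*pi/3) - exp(I*pi/3) + exp(2*I*pi/3)) + (4*exp(-2*I*pi/3) + 5*exp(2*I*pi/3)) + (-1) + (5*exp(-2*I*pi/3) + 4*exp(2*I*pi/3)) + (exp(-2*I*pi/3) - exp(-I*pi/3) + 3*exp(I*pi/3))] = 0/6 = 0
(Exp terms are combined using exp(i*s)*conj(exp(i*t)) = exp(i*(s-t)), and sums of them are collapsed using the identity that for every m > 1 the m distinct m-th roots of unity sum to 0, e.g. 1 + exp(2*I*pi/3) + exp(-2*I*pi/3) = 0.)
Dimension check: dim(rho) = sum (mult * dim) = 2*1 + 1*1 + 0*1 + 3*1 + 3*1 + 0*1 = 9 = chi_rho(e) = 9.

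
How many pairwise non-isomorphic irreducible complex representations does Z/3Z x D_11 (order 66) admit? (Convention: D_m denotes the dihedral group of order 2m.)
21

Argument: The number of irreducible complex representations of a finite group equals its number of conjugacy classes. For a direct product, #classes(G x H) = #classes(G) * #classes(H). Z/3Z has 3 classes (abelian), D_11 has 7 classes, so 3 * 7 = 21, so Z/3Z x D_11 (order 66) has exactly 21 irreducible complex representations.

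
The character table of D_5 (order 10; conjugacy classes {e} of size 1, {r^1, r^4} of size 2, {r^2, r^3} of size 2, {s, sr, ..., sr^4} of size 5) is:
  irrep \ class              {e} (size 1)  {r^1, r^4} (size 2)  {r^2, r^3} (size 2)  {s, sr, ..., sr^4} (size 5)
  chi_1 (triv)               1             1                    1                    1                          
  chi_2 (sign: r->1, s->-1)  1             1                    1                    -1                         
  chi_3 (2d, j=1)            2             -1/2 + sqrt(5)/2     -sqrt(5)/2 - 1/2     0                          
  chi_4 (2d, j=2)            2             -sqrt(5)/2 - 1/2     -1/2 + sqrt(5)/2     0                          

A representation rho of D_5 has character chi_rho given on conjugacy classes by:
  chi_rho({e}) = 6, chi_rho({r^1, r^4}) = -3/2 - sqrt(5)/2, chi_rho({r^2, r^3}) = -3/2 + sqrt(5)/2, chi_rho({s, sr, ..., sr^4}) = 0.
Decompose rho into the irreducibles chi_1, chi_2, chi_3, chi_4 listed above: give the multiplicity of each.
Multiplicities: chi_1: 0, chi_2: 0, chi_3: 1, chi_4: 2.

Use <chi_rho, chi> = (1/|G|) sum_C |C| * chi_rho(C) * conj(chi(C)) with |G| = 10 for each irreducible chi in the table:
  <chi_rho, chi_1> = (1/10)[1*(6)*conj(1) + 2*(-3/2 - sqrt(5)/2)*conj(1) + 2*(-3/2 + sqrt(5)/2)*conj(1) + 5*(0)*conj(1)]
      = (1/10)[(6) + (-3 - sqrt(5)) + (-3 + sqrt(5)) + (0)] = 0/10 = 0
  <chi_rho, chi_2> = (1/10)[1*(6)*conj(1) + 2*(-3/2 - sqrt(5)/2)*conj(1) + 2*(-3/2 + sqrt(5)/2)*conj(1) + 5*(0)*conj(-1)]
      = (1/10)[(6) + (-3 - sqrt(5)) + (-3 + sqrt(5)) + (0)] = 0/10 = 0
  <chi_rho, chi_3> = (1/10)[1*(6)*conj(2) + 2*(-3/2 - sqrt(5)/2)*conj(-1/2 + sqrt(5)/2) + 2*(-3/2 + sqrt(5)/2)*conj(-sqrt(5)/2 - 1/2) + 5*(0)*conj(0)]
      = (1/10)[(12) + (-sqrt(5) - 1) + (-1 + sqrt(5)) + (0)] = 10/10 = 1
  <chi_rho, chi_4> = (1/10)[1*(6)*conj(2) + 2*(-3/2 - sqrt(5)/2)*conj(-sqrt(5)/2 - 1/2) + 2*(-3/2 + sqrt(5)/2)*conj(-1/2 + sqrt(5)/2) + 5*(0)*conj(0)]
      = (1/10)[(12) + (4 + 2*sqrt(5)) + (4 - 2*sqrt(5)) + (0)] = 20/10 = 2
Dimension check: dim(rho) = sum (mult * dim) = 0*1 + 0*1 + 1*2 + 2*2 = 6 = chi_rho(e) = 6.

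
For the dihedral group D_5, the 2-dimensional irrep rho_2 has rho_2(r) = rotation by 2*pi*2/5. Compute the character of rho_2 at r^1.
chi_{rho_2}(r^1) = 2*cos(2*pi*2*1/5) = -sqrt(5)/2 - 1/2

Justification: rho_2(r^1) is rotation by angle 2*pi*2*1/5, whose trace is 2*cos(2*pi*2*1/5) = -sqrt(5)/2 - 1/2.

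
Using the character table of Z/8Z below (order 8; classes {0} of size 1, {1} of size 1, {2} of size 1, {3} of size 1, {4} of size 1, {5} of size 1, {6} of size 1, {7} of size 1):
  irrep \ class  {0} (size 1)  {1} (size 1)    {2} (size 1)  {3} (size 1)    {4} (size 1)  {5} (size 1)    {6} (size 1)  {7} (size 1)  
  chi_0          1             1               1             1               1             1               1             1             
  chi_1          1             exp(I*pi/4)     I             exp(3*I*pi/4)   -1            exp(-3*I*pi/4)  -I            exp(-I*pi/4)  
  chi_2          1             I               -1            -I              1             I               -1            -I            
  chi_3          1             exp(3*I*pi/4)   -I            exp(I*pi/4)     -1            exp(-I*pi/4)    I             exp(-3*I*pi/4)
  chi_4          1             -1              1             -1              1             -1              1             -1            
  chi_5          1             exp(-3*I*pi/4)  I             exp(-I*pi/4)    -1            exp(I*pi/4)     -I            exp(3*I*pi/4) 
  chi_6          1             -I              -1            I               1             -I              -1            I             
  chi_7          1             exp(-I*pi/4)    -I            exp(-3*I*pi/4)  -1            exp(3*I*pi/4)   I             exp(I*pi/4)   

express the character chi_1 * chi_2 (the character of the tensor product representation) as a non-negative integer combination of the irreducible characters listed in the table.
chi_1 tensor chi_2 = chi_3 (all other irreducibles have multiplicity 0).

Solution. The character of a tensor product is the pointwise product (chi_1 * chi_2)(C) = chi_1(C) * chi_2(C):
  {0}: (1)*(1), {1}: (exp(I*pi/4))*(I), {2}: (I)*(-1), {3}: (exp(3*I*pi/4))*(-I), {4}: (-1)*(1), {5}: (exp(-3*I*pi/4))*(I), {6}: (-I)*(-1), {7}: (exp(-I*pi/4))*(-I)
so (chi_1 * chi_2) takes values
  {0} -> 1, {1} -> exp(3*I*pi/4), {2} -> -I, {3} -> -exp(-3*I*pi/4), {4} -> -1, {5} -> exp(-I*pi/4), {6} -> I, {7} -> -exp(I*pi/4).
Now take the inner product of this character with each irreducible chi from the table, <chi_1*chi_2, chi> = (1/8) sum_C |C| (chi_1*chi_2)(C) conj(chi(C)):
  <chi_1*chi_2, chi_0> = (1/8)[1*(1)*conj(1) + 1*(exp(3*I*pi/4))*conj(1) + 1*(-I)*conj(1) + 1*(-exp(-3*I*pi/4))*conj(1) + 1*(-1)*conj(1) + 1*(exp(-I*pi/4))*conj(1) + 1*(I)*conj(1) + 1*(-exp(I*pi/4))*conj(1)]
      = (1/8)[(1) + (exp(3*I*pi/4)) + (-I) + (-exp(-3*I*pi/4)) + (-1) + (exp(-I*pi/4)) + (I) + (-exp(I*pi/4))] = 0/8 = 0
  <chi_1*chi_2, chi_1> = (1/8)[1*(1)*conj(1) + 1*(exp(3*I*pi/4))*conj(exp(I*pi/4)) + 1*(-I)*conj(I) + 1*(-exp(-3*I*pi/4))*conj(exp(3*I*pi/4)) + 1*(-1)*conj(-1) + 1*(exp(-I*pi/4))*conj(exp(-3*I*pi/4)) + 1*(I)*conj(-I) + 1*(-exp(I*pi/4))*conj(exp(-I*pi/4))]
      = (1/8)[(1) + (I) + (-1) + (-I) + (1) + (I) + (-1) + (-I)] = 0/8 = 0
  <chi_1*chi_2, chi_2> = (1/8)[1*(1)*conj(1) + 1*(exp(3*I*pi/4))*conj(I) + 1*(-I)*conj(-1) + 1*(-exp(-3*I*pi/4))*conj(-I) + 1*(-1)*conj(1) + 1*(exp(-I*pi/4))*conj(I) + 1*(I)*conj(-1) + 1*(-exp(I*pi/4))*conj(-I)]
      = (1/8)[(1) + (-exp(-3*I*pi/4)) + (I) + (-exp(-I*pi/4)) + (-1) + (-exp(I*pi/4)) + (-I) + (-exp(3*I*pi/4))] = 0/8 = 0
  <chi_1*chi_2, chi_3> = (1/8)[1*(1)*conj(1) + 1*(exp(3*I*pi/4))*conj(exp(3*I*pi/4)) + 1*(-I)*conj(-I) + 1*(-exp(-3*I*pi/4))*conj(exp(I*pi/4)) + 1*(-1)*conj(-1) + 1*(exp(-I*pi/4))*conj(exp(-I*pi/4)) + 1*(I)*conj(I) + 1*(-exp(I*pi/4))*conj(exp(-3*I*pi/4))]
      = (1/8)[(1) + (1) + (1) + (1) + (1) + (1) + (1) + (1)] = 8/8 = 1
  <chi_1*chi_2, chi_4> = (1/8)[1*(1)*conj(1) + 1*(exp(3*I*pi/4))*conj(-1) + 1*(-I)*conj(1) + 1*(-exp(-3*I*pi/4))*conj(-1) + 1*(-1)*conj(1) + 1*(exp(-I*pi/4))*conj(-1) + 1*(I)*conj(1) + 1*(-exp(I*pi/4))*conj(-1)]
      = (1/8)[(1) + (-exp(3*I*pi/4)) + (-I) + (exp(-3*I*pi/4)) + (-1) + (-exp(-I*pi/4)) + (I) + (exp(I*pi/4))] = 0/8 = 0
  <chi_1*chi_2, chi_5> = (1/8)[1*(1)*conj(1) + 1*(exp(3*I*pi/4))*conj(exp(-3*I*pi/4)) + 1*(-I)*conj(I) + 1*(-exp(-3*I*pi/4))*conj(exp(-I*pi/4)) + 1*(-1)*conj(-1) + 1*(exp(-I*pi/4))*conj(exp(I*pi/4)) + 1*(I)*conj(-I) + 1*(-exp(I*pi/4))*conj(exp(3*I*pi/4))]
      = (1/8)[(1) + (-I) + (-1) + (I) + (1) + (-I) + (-1) + (I)] = 0/8 = 0
  <chi_1*chi_2, chi_6> = (1/8)[1*(1)*conj(1) + 1*(exp(3*I*pi/4))*conj(-I) + 1*(-I)*conj(-1) + 1*(-exp(-3*I*pi/4))*conj(I) + 1*(-1)*conj(1) + 1*(exp(-I*pi/4))*conj(-I) + 1*(I)*conj(-1) + 1*(-exp(I*pi/4))*conj(I)]
      = (1/8)[(1) + (exp(-3*I*pi/4)) + (I) + (exp(-I*pi/4)) + (-1) + (exp(I*pi/4)) + (-I) + (exp(3*I*pi/4))] = 0/8 = 0
  <chi_1*chi_2, chi_7> = (1/8)[1*(1)*conj(1) + 1*(exp(3*I*pi/4))*conj(exp(-I*pi/4)) + 1*(-I)*conj(-I) + 1*(-exp(-3*I*pi/4))*conj(exp(-3*I*pi/4)) + 1*(-1)*conj(-1) + 1*(exp(-I*pi/4))*conj(exp(3*I*pi/4)) + 1*(I)*conj(I) + 1*(-exp(I*pi/4))*conj(exp(I*pi/4))]
      = (1/8)[(1) + (-1) + (1) + (-1) + (1) + (-1) + (1) + (-1)] = 0/8 = 0
(Exp terms are combined using exp(i*s)*conj(exp(i*t)) = exp(i*(s-t)), and sums of them are collapsed using the identity that for every m > 1 the m distinct m-th roots of unity sum to 0, e.g. 1 + exp(2*I*pi/3) + exp(-2*I*pi/3) = 0.)
Hence the multiplicities are chi_3: 1. Dimension check: dim(chi_1)*dim(chi_2) = 1*1 = 1 and sum (mult * dim) = 1*1 = 1.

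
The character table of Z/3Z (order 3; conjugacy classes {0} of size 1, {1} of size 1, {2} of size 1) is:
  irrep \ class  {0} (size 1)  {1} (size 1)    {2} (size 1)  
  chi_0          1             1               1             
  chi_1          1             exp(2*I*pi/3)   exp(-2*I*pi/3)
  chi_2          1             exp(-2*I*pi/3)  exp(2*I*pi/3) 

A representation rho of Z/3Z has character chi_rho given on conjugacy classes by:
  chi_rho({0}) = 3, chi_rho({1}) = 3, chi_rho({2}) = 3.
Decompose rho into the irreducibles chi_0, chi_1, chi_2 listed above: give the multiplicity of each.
Multiplicities: chi_0: 3, chi_1: 0, chi_2: 0.

Explanation: Use <chi_rho, chi> = (1/|G|) sum_C |C| * chi_rho(C) * conj(chi(C)) with |G| = 3 for each irreducible chi in the table:
  <chi_rho, chi_0> = (1/3)[1*(3)*conj(1) + 1*(3)*conj(1) + 1*(3)*conj(1)]
      = (1/3)[(3) + (3) + (3)] = 9/3 = 3
  <chi_rho, chi_1> = (1/3)[1*(3)*conj(1) + 1*(3)*conj(exp(2*I*pi/3)) + 1*(3)*conj(exp(-2*I*pi/3))]
      = (1/3)[(3) + (3*exp(-2*I*pi/3)) + (3*exp(2*I*pi/3))] = 0/3 = 0
  <chi_rho, chi_2> = (1/3)[1*(3)*conj(1) + 1*(3)*conj(exp(-2*I*pi/3)) + 1*(3)*conj(exp(2*I*pi/3))]
      = (1/3)[(3) + (3*exp(2*I*pi/3)) + (3*exp(-2*I*pi/3))] = 0/3 = 0
(Exp terms are combined using exp(i*s)*conj(exp(i*t)) = exp(i*(s-t)), and sums of them are collapsed using the identity that for every m > 1 the m distinct m-th roots of unity sum to 0, e.g. 1 + exp(2*I*pi/3) + exp(-2*I*pi/3) = 0.)
Dimension check: dim(rho) = sum (mult * dim) = 3*1 + 0*1 + 0*1 = 3 = chi_rho(e) = 3.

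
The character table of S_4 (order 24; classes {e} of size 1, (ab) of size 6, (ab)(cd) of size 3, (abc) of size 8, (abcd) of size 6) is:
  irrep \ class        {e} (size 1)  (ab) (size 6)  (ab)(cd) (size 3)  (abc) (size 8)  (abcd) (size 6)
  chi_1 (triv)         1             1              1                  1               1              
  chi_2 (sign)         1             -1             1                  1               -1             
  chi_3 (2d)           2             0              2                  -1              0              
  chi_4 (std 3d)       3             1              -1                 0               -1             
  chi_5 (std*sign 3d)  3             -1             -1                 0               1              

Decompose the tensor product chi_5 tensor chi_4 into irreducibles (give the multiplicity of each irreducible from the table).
chi_5 tensor chi_4 = chi_2 + chi_3 + chi_4 + chi_5 (all other irreducibles have multiplicity 0).

Reasoning: The character of a tensor product is the pointwise product (chi_5 * chi_4)(C) = chi_5(C) * chi_4(C):
  {e}: (3)*(3), (ab): (-1)*(1), (ab)(cd): (-1)*(-1), (abc): (0)*(0), (abcd): (1)*(-1)
so (chi_5 * chi_4) takes values
  {e} -> 9, (ab) -> -1, (ab)(cd) -> 1, (abc) -> 0, (abcd) -> -1.
Now take the inner product of this character with each irreducible chi from the table, <chi_5*chi_4, chi> = (1/24) sum_C |C| (chi_5*chi_4)(C) conj(chi(C)):
  <chi_5*chi_4, chi_1> = (1/24)[1*(9)*conj(1) + 6*(-1)*conj(1) + 3*(1)*conj(1) + 8*(0)*conj(1) + 6*(-1)*conj(1)]
      = (1/24)[(9) + (-6) + (3) + (0) + (-6)] = 0/24 = 0
  <chi_5*chi_4, chi_2> = (1/24)[1*(9)*conj(1) + 6*(-1)*conj(-1) + 3*(1)*conj(1) + 8*(0)*conj(1) + 6*(-1)*conj(-1)]
      = (1/24)[(9) + (6) + (3) + (0) + (6)] = 24/24 = 1
  <chi_5*chi_4, chi_3> = (1/24)[1*(9)*conj(2) + 6*(-1)*conj(0) + 3*(1)*conj(2) + 8*(0)*conj(-1) + 6*(-1)*conj(0)]
      = (1/24)[(18) + (0) + (6) + (0) + (0)] = 24/24 = 1
  <chi_5*chi_4, chi_4> = (1/24)[1*(9)*conj(3) + 6*(-1)*conj(1) + 3*(1)*conj(-1) + 8*(0)*conj(0) + 6*(-1)*conj(-1)]
      = (1/24)[(27) + (-6) + (-3) + (0) + (6)] = 24/24 = 1
  <chi_5*chi_4, chi_5> = (1/24)[1*(9)*conj(3) + 6*(-1)*conj(-1) + 3*(1)*conj(-1) + 8*(0)*conj(0) + 6*(-1)*conj(1)]
      = (1/24)[(27) + (6) + (-3) + (0) + (-6)] = 24/24 = 1
Hence the multiplicities are chi_2: 1, chi_3: 1, chi_4: 1, chi_5: 1. Dimension check: dim(chi_5)*dim(chi_4) = 3*3 = 9 and sum (mult * dim) = 1*1 + 1*2 + 1*3 + 1*3 = 9.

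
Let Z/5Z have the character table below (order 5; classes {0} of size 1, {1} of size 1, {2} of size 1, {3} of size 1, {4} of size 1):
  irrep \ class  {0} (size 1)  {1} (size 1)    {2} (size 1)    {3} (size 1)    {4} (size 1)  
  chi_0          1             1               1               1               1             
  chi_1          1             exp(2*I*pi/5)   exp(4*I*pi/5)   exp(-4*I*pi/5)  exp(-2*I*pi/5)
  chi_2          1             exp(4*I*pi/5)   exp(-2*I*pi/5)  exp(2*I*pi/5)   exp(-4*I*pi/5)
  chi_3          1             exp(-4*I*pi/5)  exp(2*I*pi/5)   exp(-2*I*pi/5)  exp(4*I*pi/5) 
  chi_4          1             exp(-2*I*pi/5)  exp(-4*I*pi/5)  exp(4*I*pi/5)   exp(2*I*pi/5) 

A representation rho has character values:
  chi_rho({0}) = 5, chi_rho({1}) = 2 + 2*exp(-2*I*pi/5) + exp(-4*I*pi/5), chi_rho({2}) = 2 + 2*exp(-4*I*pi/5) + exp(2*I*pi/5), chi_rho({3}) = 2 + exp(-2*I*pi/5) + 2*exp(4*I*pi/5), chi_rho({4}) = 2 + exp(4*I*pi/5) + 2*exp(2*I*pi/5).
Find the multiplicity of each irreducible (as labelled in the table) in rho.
Multiplicities: chi_0: 2, chi_1: 0, chi_2: 0, chi_3: 1, chi_4: 2.

Explanation: Use <chi_rho, chi> = (1/|G|) sum_C |C| * chi_rho(C) * conj(chi(C)) with |G| = 5 for each irreducible chi in the table:
  <chi_rho, chi_0> = (1/5)[1*(5)*conj(1) + 1*(2 + 2*exp(-2*I*pi/5) + exp(-4*I*pi/5))*conj(1) + 1*(2 + 2*exp(-4*I*pi/5) + exp(2*I*pi/5))*conj(1) + 1*(2 + exp(-2*I*pi/5) + 2*exp(4*I*pi/5))*conj(1) + 1*(2 + exp(4*I*pi/5) + 2*exp(2*I*pi/5))*conj(1)]
      = (1/5)[(5) + (2 + 2*exp(-2*I*pi/5) + exp(-4*I*pi/5)) + (2 + 2*exp(-4*I*pi/5) + exp(2*I*pi/5)) + (2 + exp(-2*I*pi/5) + 2*exp(4*I*pi/5)) + (2 + exp(4*I*pi/5) + 2*exp(2*I*pi/5))] = 10/5 = 2
  <chi_rho, chi_1> = (1/5)[1*(5)*conj(1) + 1*(2 + 2*exp(-2*I*pi/5) + exp(-4*I*pi/5))*conj(exp(2*I*pi/5)) + 1*(2 + 2*exp(-4*I*pi/5) + exp(2*I*pi/5))*conj(exp(4*I*pi/5)) + 1*(2 + exp(-2*I*pi/5) + 2*exp(4*I*pi/5))*conj(exp(-4*I*pi/5)) + 1*(2 + exp(4*I*pi/5) + 2*exp(2*I*pi/5))*conj(exp(-2*I*pi/5))]
      = (1/5)[(5) + (2*exp(-2*I*pi/5) + 2*exp(-4*I*pi/5) + exp(4*I*pi/5)) + (2*exp(-4*I*pi/5) + exp(-2*I*pi/5) + 2*exp(2*I*pi/5)) + (2*exp(-2*I*pi/5) + exp(2*I*pi/5) + 2*exp(4*I*pi/5)) + (exp(-4*I*pi/5) + 2*exp(4*I*pi/5) + 2*exp(2*I*pi/5))] = 0/5 = 0
  <chi_rho, chi_2> = (1/5)[1*(5)*conj(1) + 1*(2 + 2*exp(-2*I*pi/5) + exp(-4*I*pi/5))*conj(exp(4*I*pi/5)) + 1*(2 + 2*exp(-4*I*pi/5) + exp(2*I*pi/5))*conj(exp(-2*I*pi/5)) + 1*(2 + exp(-2*I*pi/5) + 2*exp(4*I*pi/5))*conj(exp(2*I*pi/5)) + 1*(2 + exp(4*I*pi/5) + 2*exp(2*I*pi/5))*conj(exp(-4*I*pi/5))]
      = (1/5)[(5) + (2*exp(-4*I*pi/5) + exp(2*I*pi/5) + 2*exp(4*I*pi/5)) + (2*exp(-2*I*pi/5) + exp(4*I*pi/5) + 2*exp(2*I*pi/5)) + (2*exp(-2*I*pi/5) + exp(-4*I*pi/5) + 2*exp(2*I*pi/5)) + (2*exp(-4*I*pi/5) + exp(-2*I*pi/5) + 2*exp(4*I*pi/5))] = 0/5 = 0
  <chi_rho, chi_3> = (1/5)[1*(5)*conj(1) + 1*(2 + 2*exp(-2*I*pi/5) + exp(-4*I*pi/5))*conj(exp(-4*I*pi/5)) + 1*(2 + 2*exp(-4*I*pi/5) + exp(2*I*pi/5))*conj(exp(2*I*pi/5)) + 1*(2 + exp(-2*I*pi/5) + 2*exp(4*I*pi/5))*conj(exp(-2*I*pi/5)) + 1*(2 + exp(4*I*pi/5) + 2*exp(2*I*pi/5))*conj(exp(4*I*pi/5))]
      = (1/5)[(5) + (1 + 2*exp(4*I*pi/5) + 2*exp(2*I*pi/5)) + (1 + 2*exp(-2*I*pi/5) + 2*exp(4*I*pi/5)) + (1 + 2*exp(-4*I*pi/5) + 2*exp(2*I*pi/5)) + (1 + 2*exp(-2*I*pi/5) + 2*exp(-4*I*pi/5))] = 5/5 = 1
  <chi_rho, chi_4> = (1/5)[1*(5)*conj(1) + 1*(2 + 2*exp(-2*I*pi/5) + exp(-4*I*pi/5))*conj(exp(-2*I*pi/5)) + 1*(2 + 2*exp(-4*I*pi/5) + exp(2*I*pi/5))*conj(exp(-4*I*pi/5)) + 1*(2 + exp(-2*I*pi/5) + 2*exp(4*I*pi/5))*conj(exp(4*I*pi/5)) + 1*(2 + exp(4*I*pi/5) + 2*exp(2*I*pi/5))*conj(exp(2*I*pi/5))]
      = (1/5)[(5) + (2 + exp(-2*I*pi/5) + 2*exp(2*I*pi/5)) + (2 + exp(-4*I*pi/5) + 2*exp(4*I*pi/5)) + (2 + 2*exp(-4*I*pi/5) + exp(4*I*pi/5)) + (2 + 2*exp(-2*I*pi/5) + exp(2*I*pi/5))] = 10/5 = 2
(Exp terms are combined using exp(i*s)*conj(exp(i*t)) = exp(i*(s-t)), and sums of them are collapsed using the identity that for every m > 1 the m distinct m-th roots of unity sum to 0, e.g. 1 + exp(2*I*pi/3) + exp(-2*I*pi/3) = 0.)
Dimension check: dim(rho) = sum (mult * dim) = 2*1 + 0*1 + 0*1 + 1*1 + 2*1 = 5 = chi_rho(e) = 5.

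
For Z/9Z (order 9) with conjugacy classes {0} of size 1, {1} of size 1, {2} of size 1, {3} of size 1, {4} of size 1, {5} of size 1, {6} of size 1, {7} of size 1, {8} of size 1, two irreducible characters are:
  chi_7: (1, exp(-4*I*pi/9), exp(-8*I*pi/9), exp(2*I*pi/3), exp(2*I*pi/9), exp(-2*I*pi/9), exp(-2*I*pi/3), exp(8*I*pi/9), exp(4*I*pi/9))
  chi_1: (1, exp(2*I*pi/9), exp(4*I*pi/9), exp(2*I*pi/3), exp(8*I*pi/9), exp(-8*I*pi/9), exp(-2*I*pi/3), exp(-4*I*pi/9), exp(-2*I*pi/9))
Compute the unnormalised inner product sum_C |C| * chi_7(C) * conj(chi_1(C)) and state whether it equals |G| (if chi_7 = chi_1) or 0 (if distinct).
Sum = 0; so <chi_7, chi_1> = 0 (distinct irreducibles are orthogonal).

Details: Compute term by term over conjugacy classes (|C| * chi_7(C) * conj(chi_1(C))):
  1*(1)*conj(1) + 1*(exp(-4*I*pi/9))*conj(exp(2*I*pi/9)) + 1*(exp(-8*I*pi/9))*conj(exp(4*I*pi/9)) + 1*(exp(2*I*pi/3))*conj(exp(2*I*pi/3)) + 1*(exp(2*I*pi/9))*conj(exp(8*I*pi/9)) + 1*(exp(-2*I*pi/9))*conj(exp(-8*I*pi/9)) + 1*(exp(-2*I*pi/3))*conj(exp(-2*I*pi/3)) + 1*(exp(8*I*pi/9))*conj(exp(-4*I*pi/9)) + 1*(exp(4*I*pi/9))*conj(exp(-2*I*pi/9))
  = (1) + (exp(-2*I*pi/3)) + (exp(2*I*pi/3)) + (1) + (exp(-2*I*pi/3)) + (exp(2*I*pi/3)) + (1) + (exp(-2*I*pi/3)) + (exp(2*I*pi/3))
  = 0.
(Exp terms are combined using exp(i*s)*conj(exp(i*t)) = exp(i*(s-t)), and sums of them are collapsed using the identity that for every m > 1 the m distinct m-th roots of unity sum to 0, e.g. 1 + exp(2*I*pi/3) + exp(-2*I*pi/3) = 0.)
Dividing by |G| = 9 gives 0/9 = 0, matching the row-orthogonality relation <chi_7, chi_1> = [chi_7 = chi_1].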